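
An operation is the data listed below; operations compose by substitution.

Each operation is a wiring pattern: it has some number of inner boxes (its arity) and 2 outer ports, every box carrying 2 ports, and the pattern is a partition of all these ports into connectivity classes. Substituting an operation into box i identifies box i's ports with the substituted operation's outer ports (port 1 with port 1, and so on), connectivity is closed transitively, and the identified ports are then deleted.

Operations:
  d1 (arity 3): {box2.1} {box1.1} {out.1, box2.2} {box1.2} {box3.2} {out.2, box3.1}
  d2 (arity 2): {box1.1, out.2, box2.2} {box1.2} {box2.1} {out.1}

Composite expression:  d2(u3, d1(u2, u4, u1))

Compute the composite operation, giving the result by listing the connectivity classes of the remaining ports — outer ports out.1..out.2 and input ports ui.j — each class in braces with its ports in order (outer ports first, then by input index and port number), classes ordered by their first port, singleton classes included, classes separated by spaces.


{out.1} {out.2, u1.1, u3.1} {u1.2} {u2.1} {u2.2} {u3.2} {u4.1} {u4.2}

Reachability decides: close wires over d2-identified ports.
the subtree at d1 composes to {out.1, u4.2} {out.2, u1.1} {u1.2} {u2.1} {u2.2} {u4.1} on (u2, u4, u1); out.j = own outer ports
the subtree at d2 composes to {out.1} {out.2, u1.1, u3.1} {u1.2} {u2.1} {u2.2} {u3.2} {u4.1} {u4.2} on (u3, u2, u4, u1); out.j = own outer ports


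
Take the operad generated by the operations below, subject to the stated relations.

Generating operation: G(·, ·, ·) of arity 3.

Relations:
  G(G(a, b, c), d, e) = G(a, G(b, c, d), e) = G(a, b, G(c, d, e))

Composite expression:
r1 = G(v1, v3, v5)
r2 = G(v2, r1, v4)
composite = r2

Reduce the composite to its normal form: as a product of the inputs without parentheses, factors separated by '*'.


v2 * v1 * v3 * v5 * v4

All parenthesizations of G agree; list the v-inputs left to right.
G(v1, v3, v5) linearizes to v1 * v3 * v5
G(v2, G(v1, v3, v5), v4) linearizes to v2 * v1 * v3 * v5 * v4


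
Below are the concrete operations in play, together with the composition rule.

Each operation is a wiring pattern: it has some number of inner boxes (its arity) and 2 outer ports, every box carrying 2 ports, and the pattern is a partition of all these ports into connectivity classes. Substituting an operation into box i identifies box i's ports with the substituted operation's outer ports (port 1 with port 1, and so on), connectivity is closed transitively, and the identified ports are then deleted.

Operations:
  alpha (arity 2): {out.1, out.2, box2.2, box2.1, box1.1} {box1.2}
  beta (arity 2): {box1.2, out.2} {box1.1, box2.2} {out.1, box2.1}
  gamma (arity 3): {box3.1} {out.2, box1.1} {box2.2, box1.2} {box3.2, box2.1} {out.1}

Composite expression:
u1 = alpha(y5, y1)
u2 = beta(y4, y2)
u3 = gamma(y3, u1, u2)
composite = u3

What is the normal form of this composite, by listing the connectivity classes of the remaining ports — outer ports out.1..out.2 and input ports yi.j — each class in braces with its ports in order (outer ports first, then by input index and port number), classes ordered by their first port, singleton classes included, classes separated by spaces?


{out.1} {out.2, y3.1} {y1.1, y1.2, y3.2, y4.2, y5.1} {y2.1} {y2.2, y4.1} {y5.2}


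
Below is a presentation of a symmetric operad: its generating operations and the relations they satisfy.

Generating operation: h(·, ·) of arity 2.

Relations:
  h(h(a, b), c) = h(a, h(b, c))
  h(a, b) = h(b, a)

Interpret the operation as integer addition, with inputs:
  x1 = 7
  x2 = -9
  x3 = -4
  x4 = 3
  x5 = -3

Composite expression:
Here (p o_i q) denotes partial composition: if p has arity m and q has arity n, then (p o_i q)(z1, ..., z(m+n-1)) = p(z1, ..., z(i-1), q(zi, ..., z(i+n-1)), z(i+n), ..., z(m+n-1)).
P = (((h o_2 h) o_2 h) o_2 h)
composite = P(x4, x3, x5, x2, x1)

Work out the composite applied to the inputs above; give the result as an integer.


-6

h(x3, x5) = -7
h(h(x3, x5), x2) = -16
h(h(h(x3, x5), x2), x1) = -9
h(x4, h(h(h(x3, x5), x2), x1)) = -6


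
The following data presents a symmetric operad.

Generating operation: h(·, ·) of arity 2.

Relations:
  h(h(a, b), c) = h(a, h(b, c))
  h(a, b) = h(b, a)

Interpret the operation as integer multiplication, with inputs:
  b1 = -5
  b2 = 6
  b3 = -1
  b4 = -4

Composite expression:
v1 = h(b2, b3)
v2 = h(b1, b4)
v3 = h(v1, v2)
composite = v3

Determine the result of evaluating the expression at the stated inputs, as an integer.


-120


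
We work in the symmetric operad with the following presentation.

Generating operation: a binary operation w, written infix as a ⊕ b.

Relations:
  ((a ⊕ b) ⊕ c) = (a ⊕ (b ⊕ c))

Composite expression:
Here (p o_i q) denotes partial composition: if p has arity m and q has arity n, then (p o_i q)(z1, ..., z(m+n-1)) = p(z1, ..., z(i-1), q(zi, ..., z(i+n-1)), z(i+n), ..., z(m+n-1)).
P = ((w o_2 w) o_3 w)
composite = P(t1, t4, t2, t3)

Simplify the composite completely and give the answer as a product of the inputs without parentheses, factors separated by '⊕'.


t1 ⊕ t4 ⊕ t2 ⊕ t3


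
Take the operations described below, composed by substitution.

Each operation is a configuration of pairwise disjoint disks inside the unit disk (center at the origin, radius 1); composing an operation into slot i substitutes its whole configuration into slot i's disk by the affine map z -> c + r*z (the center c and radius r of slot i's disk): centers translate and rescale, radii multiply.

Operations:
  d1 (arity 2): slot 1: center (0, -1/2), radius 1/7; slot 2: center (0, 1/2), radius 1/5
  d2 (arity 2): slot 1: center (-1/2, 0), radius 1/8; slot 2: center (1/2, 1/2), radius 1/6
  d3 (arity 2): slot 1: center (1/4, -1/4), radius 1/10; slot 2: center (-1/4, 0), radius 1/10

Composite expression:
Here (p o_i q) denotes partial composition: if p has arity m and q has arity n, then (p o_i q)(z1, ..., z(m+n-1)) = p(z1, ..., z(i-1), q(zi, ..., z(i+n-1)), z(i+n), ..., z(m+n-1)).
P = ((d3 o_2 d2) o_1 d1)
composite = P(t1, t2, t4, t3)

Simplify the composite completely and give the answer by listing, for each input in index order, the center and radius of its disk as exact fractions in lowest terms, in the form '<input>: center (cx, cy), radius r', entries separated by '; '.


t1: center (1/4, -3/10), radius 1/70; t2: center (1/4, -1/5), radius 1/50; t3: center (-1/5, 1/20), radius 1/60; t4: center (-3/10, 0), radius 1/80

Below d3, radii multiply path by path; the t-disk centers shift.
t1 passes through 2 substitutions, ending at center (1/4, -3/10), radius 1/70
t2 passes through 2 substitutions, ending at center (1/4, -1/5), radius 1/50
t4 passes through 2 substitutions, ending at center (-3/10, 0), radius 1/80
t3 passes through 2 substitutions, ending at center (-1/5, 1/20), radius 1/60


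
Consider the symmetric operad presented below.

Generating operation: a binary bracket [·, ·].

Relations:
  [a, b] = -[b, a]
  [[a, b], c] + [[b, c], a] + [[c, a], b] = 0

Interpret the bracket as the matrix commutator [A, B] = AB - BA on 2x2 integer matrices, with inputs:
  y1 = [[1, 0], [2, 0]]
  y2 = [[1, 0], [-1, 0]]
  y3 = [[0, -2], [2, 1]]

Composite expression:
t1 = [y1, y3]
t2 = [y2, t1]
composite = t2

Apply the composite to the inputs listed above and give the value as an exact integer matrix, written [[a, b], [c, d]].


[[-2, -2], [-4, 2]]


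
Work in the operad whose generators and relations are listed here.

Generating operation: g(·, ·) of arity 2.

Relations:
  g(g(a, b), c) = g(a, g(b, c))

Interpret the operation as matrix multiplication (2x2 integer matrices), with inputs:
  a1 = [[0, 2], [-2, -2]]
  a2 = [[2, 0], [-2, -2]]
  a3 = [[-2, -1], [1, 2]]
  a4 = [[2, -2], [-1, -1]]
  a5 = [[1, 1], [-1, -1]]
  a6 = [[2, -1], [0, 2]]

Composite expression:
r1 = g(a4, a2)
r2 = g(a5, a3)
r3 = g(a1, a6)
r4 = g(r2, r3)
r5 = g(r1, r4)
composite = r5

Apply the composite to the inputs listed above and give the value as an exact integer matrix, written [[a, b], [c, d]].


[[-16, -24], [8, 12]]

g(a4, a2) = [[8, 4], [0, 2]]
g(a5, a3) = [[-1, 1], [1, -1]]
g(a1, a6) = [[0, 4], [-4, -2]]
g(g(a5, a3), g(a1, a6)) = [[-4, -6], [4, 6]]
g(g(a4, a2), g(g(a5, a3), g(a1, a6))) = [[-16, -24], [8, 12]]


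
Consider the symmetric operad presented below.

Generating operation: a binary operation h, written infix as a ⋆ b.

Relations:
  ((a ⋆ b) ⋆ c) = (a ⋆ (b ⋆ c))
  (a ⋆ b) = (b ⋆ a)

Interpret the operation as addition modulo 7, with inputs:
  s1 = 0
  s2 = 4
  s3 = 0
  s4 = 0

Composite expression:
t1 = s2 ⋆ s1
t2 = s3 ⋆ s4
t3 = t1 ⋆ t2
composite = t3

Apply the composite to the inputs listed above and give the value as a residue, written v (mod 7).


4 (mod 7)

(s2 ⋆ s1) = 4
(s3 ⋆ s4) = 0
((s2 ⋆ s1) ⋆ (s3 ⋆ s4)) = 4


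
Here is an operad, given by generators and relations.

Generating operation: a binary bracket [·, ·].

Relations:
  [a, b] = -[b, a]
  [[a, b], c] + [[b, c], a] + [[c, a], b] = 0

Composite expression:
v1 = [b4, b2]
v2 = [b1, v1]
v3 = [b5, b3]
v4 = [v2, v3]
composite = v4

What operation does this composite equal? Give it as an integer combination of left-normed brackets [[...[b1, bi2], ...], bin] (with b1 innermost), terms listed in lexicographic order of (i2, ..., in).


[[[[b1, b2], b4], b3], b5] - [[[[b1, b2], b4], b5], b3] - [[[[b1, b4], b2], b3], b5] + [[[[b1, b4], b2], b5], b3]


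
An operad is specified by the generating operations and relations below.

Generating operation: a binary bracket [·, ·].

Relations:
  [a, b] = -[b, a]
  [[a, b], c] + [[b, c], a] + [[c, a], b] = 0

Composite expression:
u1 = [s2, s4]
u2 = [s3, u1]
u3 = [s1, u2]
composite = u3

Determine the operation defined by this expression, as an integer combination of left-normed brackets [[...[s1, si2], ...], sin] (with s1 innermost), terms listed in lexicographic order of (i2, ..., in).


-[[[s1, s2], s4], s3] + [[[s1, s3], s2], s4] - [[[s1, s3], s4], s2] + [[[s1, s4], s2], s3]

Expand each bracket as ab - ba; the s1-initial words give the coefficients.
Composite bracket: [s1, [s3, [s2, s4]]]
Each bracket splits as ab - ba, giving 8 signed words (2^3 = 8).
Only words starting with s1 matter:
  s1s2s4s3 appears with sign -1, giving the term -[[[s1, s2], s4], s3]
  s1s3s2s4 appears with sign +1, giving the term +[[[s1, s3], s2], s4]
  s1s3s4s2 appears with sign -1, giving the term -[[[s1, s3], s4], s2]
  s1s4s2s3 appears with sign +1, giving the term +[[[s1, s4], s2], s3]


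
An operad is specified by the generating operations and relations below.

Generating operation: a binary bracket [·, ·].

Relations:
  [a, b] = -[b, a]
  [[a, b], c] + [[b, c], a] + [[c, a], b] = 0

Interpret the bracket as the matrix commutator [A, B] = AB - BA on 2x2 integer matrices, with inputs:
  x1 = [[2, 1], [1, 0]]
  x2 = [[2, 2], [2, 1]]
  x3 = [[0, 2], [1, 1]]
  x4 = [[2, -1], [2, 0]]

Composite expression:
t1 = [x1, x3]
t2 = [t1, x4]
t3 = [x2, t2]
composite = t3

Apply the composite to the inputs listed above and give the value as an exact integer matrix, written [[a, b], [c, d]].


[x1, x3] = [[-1, 5], [-3, 1]]
[[x1, x3], x4] = [[7, -8], [-2, -7]]
[x2, [[x1, x3], x4]] = [[12, -36], [30, -12]]

[[12, -36], [30, -12]]


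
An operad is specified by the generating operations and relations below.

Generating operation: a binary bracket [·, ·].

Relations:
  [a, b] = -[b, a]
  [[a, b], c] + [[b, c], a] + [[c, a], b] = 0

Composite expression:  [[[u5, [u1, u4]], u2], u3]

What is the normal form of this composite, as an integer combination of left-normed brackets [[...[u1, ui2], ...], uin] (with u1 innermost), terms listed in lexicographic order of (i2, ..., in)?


-[[[[u1, u4], u5], u2], u3]

A multilinear Lie element is pinned by u1-initial words (u1 innermost).
Composite bracket: [[[u5, [u1, u4]], u2], u3]
Under [a, b] = ab - ba we get 16 signed associative words (2^4 = 16).
Coefficients come from the u1-initial words:
  u1u4u5u2u3 appears with sign -1, giving the term -[[[[u1, u4], u5], u2], u3]


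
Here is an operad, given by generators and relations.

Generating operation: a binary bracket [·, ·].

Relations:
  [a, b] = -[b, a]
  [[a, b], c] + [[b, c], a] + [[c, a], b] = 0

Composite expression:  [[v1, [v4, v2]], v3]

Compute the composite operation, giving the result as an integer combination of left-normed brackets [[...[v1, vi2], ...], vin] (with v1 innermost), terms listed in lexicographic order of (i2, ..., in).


-[[[v1, v2], v4], v3] + [[[v1, v4], v2], v3]

In the tensor algebra, words opening v1 carry the v1-anchored form.
Composite bracket: [[v1, [v4, v2]], v3]
Applying ab - ba throughout gives 8 signed words (2^3 = 8).
Only words starting with v1 matter:
  v1v2v4v3 appears with sign -1, giving the term -[[[v1, v2], v4], v3]
  v1v4v2v3 appears with sign +1, giving the term +[[[v1, v4], v2], v3]


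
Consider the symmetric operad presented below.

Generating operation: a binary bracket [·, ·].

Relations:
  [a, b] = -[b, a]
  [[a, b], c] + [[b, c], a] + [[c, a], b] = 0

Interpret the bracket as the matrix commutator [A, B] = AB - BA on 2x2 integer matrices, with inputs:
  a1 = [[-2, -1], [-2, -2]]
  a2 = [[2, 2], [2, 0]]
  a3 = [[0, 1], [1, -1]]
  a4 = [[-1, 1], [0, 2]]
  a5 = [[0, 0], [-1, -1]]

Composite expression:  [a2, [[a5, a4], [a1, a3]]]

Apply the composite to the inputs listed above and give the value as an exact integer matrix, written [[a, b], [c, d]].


[[20, 20], [-40, -20]]

[a5, a4] = [[1, 1], [3, -1]]
[a1, a3] = [[1, 1], [-2, -1]]
[[a5, a4], [a1, a3]] = [[-5, 0], [10, 5]]
[a2, [[a5, a4], [a1, a3]]] = [[20, 20], [-40, -20]]


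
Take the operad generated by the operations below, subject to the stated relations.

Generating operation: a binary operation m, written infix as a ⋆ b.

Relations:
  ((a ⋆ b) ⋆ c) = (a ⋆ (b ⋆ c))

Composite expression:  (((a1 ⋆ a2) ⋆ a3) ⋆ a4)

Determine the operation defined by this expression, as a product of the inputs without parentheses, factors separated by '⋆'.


Under associativity of m, the answer is the a's in reading order.
(a1 ⋆ a2) spells out as a1 ⋆ a2
((a1 ⋆ a2) ⋆ a3) spells out as a1 ⋆ a2 ⋆ a3
(((a1 ⋆ a2) ⋆ a3) ⋆ a4) spells out as a1 ⋆ a2 ⋆ a3 ⋆ a4

a1 ⋆ a2 ⋆ a3 ⋆ a4


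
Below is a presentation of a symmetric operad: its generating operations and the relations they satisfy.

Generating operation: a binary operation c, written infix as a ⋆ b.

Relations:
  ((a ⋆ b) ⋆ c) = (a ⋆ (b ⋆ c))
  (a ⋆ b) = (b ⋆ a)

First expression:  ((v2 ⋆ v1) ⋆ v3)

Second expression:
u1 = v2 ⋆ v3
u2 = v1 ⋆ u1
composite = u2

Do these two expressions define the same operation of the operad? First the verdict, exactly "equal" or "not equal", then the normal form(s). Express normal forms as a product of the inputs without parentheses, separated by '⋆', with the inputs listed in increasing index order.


equal; the common form is v1 ⋆ v2 ⋆ v3


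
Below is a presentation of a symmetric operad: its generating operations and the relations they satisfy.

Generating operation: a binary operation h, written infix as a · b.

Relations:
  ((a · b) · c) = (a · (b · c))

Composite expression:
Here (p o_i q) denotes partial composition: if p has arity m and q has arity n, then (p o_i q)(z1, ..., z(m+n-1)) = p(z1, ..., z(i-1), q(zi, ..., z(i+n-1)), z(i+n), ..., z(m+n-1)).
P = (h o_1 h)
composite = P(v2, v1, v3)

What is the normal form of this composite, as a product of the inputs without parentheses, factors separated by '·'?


Key point: h is associative — brackets drop, the v-order remains.
(v2 · v1) collapses to v2 · v1
((v2 · v1) · v3) collapses to v2 · v1 · v3

v2 · v1 · v3


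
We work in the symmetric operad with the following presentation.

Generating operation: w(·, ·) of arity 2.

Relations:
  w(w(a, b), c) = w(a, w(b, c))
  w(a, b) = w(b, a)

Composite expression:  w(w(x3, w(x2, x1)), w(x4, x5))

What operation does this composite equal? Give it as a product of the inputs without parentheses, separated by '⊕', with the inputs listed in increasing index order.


x1 ⊕ x2 ⊕ x3 ⊕ x4 ⊕ x5


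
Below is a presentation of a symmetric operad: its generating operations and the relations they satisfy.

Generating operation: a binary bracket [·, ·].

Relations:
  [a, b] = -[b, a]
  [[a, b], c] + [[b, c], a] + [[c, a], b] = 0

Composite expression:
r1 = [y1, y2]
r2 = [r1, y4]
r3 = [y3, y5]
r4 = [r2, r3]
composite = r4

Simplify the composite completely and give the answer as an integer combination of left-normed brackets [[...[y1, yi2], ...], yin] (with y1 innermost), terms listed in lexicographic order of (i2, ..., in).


Antisymmetry and Jacobi reduce to y1-anchored left-normed brackets.
Composite bracket: [[[y1, y2], y4], [y3, y5]]
The bracket unfolds into 16 signed words via [a, b] = ab - ba (2^4 = 16).
Keep just the words that open with y1:
  y1y2y4y3y5 appears with sign +1, giving the term +[[[[y1, y2], y4], y3], y5]
  y1y2y4y5y3 appears with sign -1, giving the term -[[[[y1, y2], y4], y5], y3]

[[[[y1, y2], y4], y3], y5] - [[[[y1, y2], y4], y5], y3]


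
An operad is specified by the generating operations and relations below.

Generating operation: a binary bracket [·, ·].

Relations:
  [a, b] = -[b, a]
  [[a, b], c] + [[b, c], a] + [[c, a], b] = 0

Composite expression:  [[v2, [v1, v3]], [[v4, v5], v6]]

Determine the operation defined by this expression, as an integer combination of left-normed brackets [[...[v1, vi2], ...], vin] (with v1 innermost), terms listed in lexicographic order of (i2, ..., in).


Skip Jacobi rewriting: expand, keep v1-initial words, read off terms.
Composite bracket: [[v2, [v1, v3]], [[v4, v5], v6]]
Expanding via [a, b] = ab - ba: 32 signed words (2^5 = 32).
Keep just the words that open with v1:
  the word v1v3v2v4v5v6 carries sign -1 and contributes -[[[[[v1, v3], v2], v4], v5], v6]
  the word v1v3v2v5v4v6 carries sign +1 and contributes +[[[[[v1, v3], v2], v5], v4], v6]
  the word v1v3v2v6v4v5 carries sign +1 and contributes +[[[[[v1, v3], v2], v6], v4], v5]
  the word v1v3v2v6v5v4 carries sign -1 and contributes -[[[[[v1, v3], v2], v6], v5], v4]

-[[[[[v1, v3], v2], v4], v5], v6] + [[[[[v1, v3], v2], v5], v4], v6] + [[[[[v1, v3], v2], v6], v4], v5] - [[[[[v1, v3], v2], v6], v5], v4]


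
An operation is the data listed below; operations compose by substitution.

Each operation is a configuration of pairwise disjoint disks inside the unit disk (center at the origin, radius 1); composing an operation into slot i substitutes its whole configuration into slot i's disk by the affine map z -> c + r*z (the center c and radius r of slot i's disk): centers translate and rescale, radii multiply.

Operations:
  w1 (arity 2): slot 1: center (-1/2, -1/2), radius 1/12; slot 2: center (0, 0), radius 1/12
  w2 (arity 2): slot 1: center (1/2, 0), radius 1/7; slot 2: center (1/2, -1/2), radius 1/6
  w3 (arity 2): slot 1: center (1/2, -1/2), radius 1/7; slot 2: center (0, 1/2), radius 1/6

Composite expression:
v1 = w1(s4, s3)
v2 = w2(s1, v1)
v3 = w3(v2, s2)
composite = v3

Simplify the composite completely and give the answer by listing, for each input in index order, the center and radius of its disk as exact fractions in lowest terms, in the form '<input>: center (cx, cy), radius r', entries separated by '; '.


Only the slot chain above each s matters under w3; compose those maps.
tracing s1 down its 2-map path: center (4/7, -1/2), radius 1/49
tracing s4 down its 3-map path: center (47/84, -7/12), radius 1/504
tracing s3 down its 3-map path: center (4/7, -4/7), radius 1/504
tracing s2 down its 1-map path: center (0, 1/2), radius 1/6

s1: center (4/7, -1/2), radius 1/49; s2: center (0, 1/2), radius 1/6; s3: center (4/7, -4/7), radius 1/504; s4: center (47/84, -7/12), radius 1/504


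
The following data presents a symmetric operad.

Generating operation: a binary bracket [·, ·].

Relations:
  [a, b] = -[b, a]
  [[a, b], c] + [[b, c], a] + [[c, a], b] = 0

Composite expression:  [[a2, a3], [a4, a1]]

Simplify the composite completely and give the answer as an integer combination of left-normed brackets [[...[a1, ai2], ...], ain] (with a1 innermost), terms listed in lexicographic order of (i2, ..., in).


[[[a1, a4], a2], a3] - [[[a1, a4], a3], a2]

Left-normed coefficients sit on the a1-initial expansion words.
Composite bracket: [[a2, a3], [a4, a1]]
Each bracket splits as ab - ba, giving 8 signed words (2^3 = 8).
The a1-initial words carry the normal form:
  a1a4a2a3 (sign +1) contributes +[[[a1, a4], a2], a3]
  a1a4a3a2 (sign -1) contributes -[[[a1, a4], a3], a2]


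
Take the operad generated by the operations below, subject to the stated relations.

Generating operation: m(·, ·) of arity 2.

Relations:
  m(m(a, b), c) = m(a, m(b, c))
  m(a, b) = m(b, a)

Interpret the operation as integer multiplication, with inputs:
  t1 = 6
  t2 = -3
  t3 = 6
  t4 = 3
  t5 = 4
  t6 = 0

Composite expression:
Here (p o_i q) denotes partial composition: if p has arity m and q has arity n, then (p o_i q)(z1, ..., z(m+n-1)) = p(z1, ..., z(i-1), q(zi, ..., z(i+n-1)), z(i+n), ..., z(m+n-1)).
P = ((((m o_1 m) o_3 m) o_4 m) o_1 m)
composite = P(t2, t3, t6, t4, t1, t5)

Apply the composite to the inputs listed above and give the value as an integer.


m(t2, t3) = -18
m(m(t2, t3), t6) = 0
m(t1, t5) = 24
m(t4, m(t1, t5)) = 72
m(m(m(t2, t3), t6), m(t4, m(t1, t5))) = 0

0


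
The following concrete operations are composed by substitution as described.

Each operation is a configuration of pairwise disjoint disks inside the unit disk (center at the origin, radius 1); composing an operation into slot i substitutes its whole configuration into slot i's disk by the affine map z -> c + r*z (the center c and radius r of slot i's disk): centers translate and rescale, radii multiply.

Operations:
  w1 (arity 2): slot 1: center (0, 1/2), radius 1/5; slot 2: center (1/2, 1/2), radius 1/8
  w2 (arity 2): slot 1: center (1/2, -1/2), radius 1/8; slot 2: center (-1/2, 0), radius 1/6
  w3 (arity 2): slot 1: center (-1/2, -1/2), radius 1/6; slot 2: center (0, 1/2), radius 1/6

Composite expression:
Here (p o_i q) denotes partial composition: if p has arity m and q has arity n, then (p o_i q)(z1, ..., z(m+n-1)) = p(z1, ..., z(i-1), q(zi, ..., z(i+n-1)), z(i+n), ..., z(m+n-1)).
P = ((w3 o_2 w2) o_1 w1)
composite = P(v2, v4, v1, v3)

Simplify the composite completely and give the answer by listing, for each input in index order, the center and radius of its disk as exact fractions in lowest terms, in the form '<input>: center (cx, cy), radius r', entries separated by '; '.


v1: center (1/12, 5/12), radius 1/48; v2: center (-1/2, -5/12), radius 1/30; v3: center (-1/12, 1/2), radius 1/36; v4: center (-5/12, -5/12), radius 1/48

Only the slot chain above each v matters under w3; compose those maps.
for v2, the 2-step affine chain lands on center (-1/2, -5/12), radius 1/30
for v4, the 2-step affine chain lands on center (-5/12, -5/12), radius 1/48
for v1, the 2-step affine chain lands on center (1/12, 5/12), radius 1/48
for v3, the 2-step affine chain lands on center (-1/12, 1/2), radius 1/36


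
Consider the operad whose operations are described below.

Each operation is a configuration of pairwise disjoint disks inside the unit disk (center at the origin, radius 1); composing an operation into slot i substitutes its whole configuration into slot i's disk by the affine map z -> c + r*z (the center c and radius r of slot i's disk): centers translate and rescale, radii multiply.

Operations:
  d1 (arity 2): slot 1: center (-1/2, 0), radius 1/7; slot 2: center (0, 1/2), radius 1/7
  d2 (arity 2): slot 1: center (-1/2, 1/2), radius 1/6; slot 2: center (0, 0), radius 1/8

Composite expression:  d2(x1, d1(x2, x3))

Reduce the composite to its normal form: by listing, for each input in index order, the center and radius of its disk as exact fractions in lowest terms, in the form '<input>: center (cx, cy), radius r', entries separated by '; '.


x1: center (-1/2, 1/2), radius 1/6; x2: center (-1/16, 0), radius 1/56; x3: center (0, 1/16), radius 1/56

Nesting under d2 composes maps z -> c + r*z down each x-path.
tracing x1 down its 1-map path: center (-1/2, 1/2), radius 1/6
tracing x2 down its 2-map path: center (-1/16, 0), radius 1/56
tracing x3 down its 2-map path: center (0, 1/16), radius 1/56


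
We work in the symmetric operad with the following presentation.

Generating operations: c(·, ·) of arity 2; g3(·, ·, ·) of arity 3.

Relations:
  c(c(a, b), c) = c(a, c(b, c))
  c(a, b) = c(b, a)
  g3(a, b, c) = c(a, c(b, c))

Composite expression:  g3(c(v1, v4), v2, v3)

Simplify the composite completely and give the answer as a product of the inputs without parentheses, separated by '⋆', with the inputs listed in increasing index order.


v1 ⋆ v2 ⋆ v3 ⋆ v4

Reordering under g3 is free, so list the v-inputs canonically.
c(v1, v4) linearizes to v1 ⋆ v4
g3(c(v1, v4), v2, v3) linearizes to v1 ⋆ v4 ⋆ v2 ⋆ v3
commutativity sorts the factors: v1 ⋆ v2 ⋆ v3 ⋆ v4


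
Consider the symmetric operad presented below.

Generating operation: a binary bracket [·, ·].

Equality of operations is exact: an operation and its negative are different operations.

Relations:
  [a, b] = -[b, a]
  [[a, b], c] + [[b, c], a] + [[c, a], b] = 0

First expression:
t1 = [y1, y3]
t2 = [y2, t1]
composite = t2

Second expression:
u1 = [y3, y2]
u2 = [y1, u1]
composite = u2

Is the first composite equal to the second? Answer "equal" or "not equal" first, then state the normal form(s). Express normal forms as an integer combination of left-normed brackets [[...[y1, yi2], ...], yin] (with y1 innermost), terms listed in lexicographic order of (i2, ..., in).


not equal: they reduce to -[[y1, y3], y2] and -[[y1, y2], y3] + [[y1, y3], y2]

Reducing the first expression gives -[[y1, y3], y2]
Reducing the second expression gives -[[y1, y2], y3] + [[y1, y3], y2]
No match — not equal.


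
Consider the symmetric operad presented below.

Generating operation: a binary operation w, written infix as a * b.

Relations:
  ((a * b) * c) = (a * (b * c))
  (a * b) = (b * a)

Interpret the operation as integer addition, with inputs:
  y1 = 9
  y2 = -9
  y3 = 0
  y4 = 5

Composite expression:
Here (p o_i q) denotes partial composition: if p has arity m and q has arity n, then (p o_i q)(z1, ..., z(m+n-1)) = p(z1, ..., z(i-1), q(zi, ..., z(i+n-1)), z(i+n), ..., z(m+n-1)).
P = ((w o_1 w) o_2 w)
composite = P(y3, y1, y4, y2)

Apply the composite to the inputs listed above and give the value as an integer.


5

(y1 * y4) = 14
(y3 * (y1 * y4)) = 14
((y3 * (y1 * y4)) * y2) = 5


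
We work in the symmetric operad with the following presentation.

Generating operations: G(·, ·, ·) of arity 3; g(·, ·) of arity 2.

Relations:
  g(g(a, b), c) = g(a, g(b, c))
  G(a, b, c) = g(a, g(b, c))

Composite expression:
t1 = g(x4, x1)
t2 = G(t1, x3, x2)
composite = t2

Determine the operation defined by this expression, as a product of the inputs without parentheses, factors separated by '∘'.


Under associativity of G, the answer is the x's in reading order.
g(x4, x1) unparenthesizes to x4 ∘ x1
G(g(x4, x1), x3, x2) unparenthesizes to x4 ∘ x1 ∘ x3 ∘ x2

x4 ∘ x1 ∘ x3 ∘ x2


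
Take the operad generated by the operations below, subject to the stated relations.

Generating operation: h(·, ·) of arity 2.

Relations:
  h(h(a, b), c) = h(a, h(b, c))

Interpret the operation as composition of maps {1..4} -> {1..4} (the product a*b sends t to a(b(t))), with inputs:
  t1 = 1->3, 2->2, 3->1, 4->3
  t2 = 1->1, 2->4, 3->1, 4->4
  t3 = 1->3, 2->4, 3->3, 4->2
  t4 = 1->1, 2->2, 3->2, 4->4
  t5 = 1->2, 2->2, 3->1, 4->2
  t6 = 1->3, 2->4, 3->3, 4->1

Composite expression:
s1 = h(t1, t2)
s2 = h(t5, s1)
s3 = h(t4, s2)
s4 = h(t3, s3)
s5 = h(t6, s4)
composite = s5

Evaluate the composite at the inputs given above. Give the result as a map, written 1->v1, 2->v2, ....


1->3, 2->3, 3->3, 4->3

h(t1, t2) = 1->3, 2->3, 3->3, 4->3
h(t5, h(t1, t2)) = 1->1, 2->1, 3->1, 4->1
h(t4, h(t5, h(t1, t2))) = 1->1, 2->1, 3->1, 4->1
h(t3, h(t4, h(t5, h(t1, t2)))) = 1->3, 2->3, 3->3, 4->3
h(t6, h(t3, h(t4, h(t5, h(t1, t2))))) = 1->3, 2->3, 3->3, 4->3


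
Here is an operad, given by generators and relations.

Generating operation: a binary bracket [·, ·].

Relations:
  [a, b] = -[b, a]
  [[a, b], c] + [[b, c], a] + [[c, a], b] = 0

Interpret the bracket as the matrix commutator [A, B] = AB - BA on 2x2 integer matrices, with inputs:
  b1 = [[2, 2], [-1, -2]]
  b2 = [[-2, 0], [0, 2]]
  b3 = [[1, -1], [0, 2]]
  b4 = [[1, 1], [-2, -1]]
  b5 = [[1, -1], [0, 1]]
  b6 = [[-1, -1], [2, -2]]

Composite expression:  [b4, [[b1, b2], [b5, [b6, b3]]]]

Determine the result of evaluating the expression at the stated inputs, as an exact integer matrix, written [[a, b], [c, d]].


[[-48, -32], [32, 48]]

[b1, b2] = [[0, 8], [4, 0]]
[b6, b3] = [[2, -2], [-2, -2]]
[b5, [b6, b3]] = [[2, 4], [0, -2]]
[[b1, b2], [b5, [b6, b3]]] = [[-16, -32], [16, 16]]
[b4, [[b1, b2], [b5, [b6, b3]]]] = [[-48, -32], [32, 48]]


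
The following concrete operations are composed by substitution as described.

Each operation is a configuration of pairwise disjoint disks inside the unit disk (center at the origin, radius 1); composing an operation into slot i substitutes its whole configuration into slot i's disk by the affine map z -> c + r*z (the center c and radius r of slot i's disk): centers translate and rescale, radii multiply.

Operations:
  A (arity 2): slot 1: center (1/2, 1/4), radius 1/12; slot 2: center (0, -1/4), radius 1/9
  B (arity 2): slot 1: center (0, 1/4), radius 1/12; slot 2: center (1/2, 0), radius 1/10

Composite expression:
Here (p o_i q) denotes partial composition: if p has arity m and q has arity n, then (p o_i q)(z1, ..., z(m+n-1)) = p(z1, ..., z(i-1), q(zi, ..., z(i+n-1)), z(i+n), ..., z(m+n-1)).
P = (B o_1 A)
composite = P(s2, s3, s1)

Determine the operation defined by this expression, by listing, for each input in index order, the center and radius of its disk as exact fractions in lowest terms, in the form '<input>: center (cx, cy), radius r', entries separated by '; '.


s1: center (1/2, 0), radius 1/10; s2: center (1/24, 13/48), radius 1/144; s3: center (0, 11/48), radius 1/108


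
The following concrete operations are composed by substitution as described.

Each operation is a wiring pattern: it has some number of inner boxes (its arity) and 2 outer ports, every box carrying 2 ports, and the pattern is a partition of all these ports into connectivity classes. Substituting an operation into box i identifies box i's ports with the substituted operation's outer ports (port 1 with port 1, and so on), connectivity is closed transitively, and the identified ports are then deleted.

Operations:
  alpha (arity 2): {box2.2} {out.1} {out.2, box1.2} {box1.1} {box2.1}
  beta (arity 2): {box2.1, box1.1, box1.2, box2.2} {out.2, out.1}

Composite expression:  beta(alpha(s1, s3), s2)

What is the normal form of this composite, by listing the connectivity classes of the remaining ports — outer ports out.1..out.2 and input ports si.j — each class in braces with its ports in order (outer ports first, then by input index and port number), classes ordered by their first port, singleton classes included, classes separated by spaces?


{out.1, out.2} {s1.1} {s1.2, s2.1, s2.2} {s3.1} {s3.2}

Substituting into beta glues patterns; closure does the rest.
composing alpha on (s1, s3), with out.j its own outer ports: {out.1} {out.2, s1.2} {s1.1} {s3.1} {s3.2}
composing beta on (s1, s3, s2), with out.j its own outer ports: {out.1, out.2} {s1.1} {s1.2, s2.1, s2.2} {s3.1} {s3.2}


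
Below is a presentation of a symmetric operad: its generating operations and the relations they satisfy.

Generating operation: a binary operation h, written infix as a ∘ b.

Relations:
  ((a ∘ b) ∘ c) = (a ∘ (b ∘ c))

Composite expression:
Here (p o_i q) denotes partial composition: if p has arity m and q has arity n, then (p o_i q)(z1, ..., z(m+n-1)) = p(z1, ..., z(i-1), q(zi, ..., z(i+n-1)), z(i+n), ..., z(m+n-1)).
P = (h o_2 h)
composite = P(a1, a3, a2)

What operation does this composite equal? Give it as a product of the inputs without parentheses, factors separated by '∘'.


a1 ∘ a3 ∘ a2

All parenthesizations of h agree; list the a-inputs left to right.
(a3 ∘ a2) unparenthesizes to a3 ∘ a2
(a1 ∘ (a3 ∘ a2)) unparenthesizes to a1 ∘ a3 ∘ a2


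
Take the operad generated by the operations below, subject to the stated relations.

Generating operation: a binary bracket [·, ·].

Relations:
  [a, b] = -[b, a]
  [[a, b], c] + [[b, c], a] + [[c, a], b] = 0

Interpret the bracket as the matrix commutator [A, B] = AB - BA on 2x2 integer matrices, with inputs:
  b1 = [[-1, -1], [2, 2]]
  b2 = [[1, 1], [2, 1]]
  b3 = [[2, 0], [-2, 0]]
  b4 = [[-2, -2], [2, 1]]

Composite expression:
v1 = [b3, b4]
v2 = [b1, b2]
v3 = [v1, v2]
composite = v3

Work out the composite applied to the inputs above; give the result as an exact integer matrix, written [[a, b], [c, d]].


[b3, b4] = [[-4, -4], [2, 4]]
[b1, b2] = [[-4, -3], [6, 4]]
[[b3, b4], [b1, b2]] = [[-18, -8], [32, 18]]

[[-18, -8], [32, 18]]


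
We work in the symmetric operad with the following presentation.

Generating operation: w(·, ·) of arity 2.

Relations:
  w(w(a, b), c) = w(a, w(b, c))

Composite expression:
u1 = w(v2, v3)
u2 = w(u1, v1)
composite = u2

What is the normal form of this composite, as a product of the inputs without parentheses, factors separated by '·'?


Key point: w is associative — brackets drop, the v-order remains.
w(v2, v3) linearizes to v2 · v3
w(w(v2, v3), v1) linearizes to v2 · v3 · v1

v2 · v3 · v1


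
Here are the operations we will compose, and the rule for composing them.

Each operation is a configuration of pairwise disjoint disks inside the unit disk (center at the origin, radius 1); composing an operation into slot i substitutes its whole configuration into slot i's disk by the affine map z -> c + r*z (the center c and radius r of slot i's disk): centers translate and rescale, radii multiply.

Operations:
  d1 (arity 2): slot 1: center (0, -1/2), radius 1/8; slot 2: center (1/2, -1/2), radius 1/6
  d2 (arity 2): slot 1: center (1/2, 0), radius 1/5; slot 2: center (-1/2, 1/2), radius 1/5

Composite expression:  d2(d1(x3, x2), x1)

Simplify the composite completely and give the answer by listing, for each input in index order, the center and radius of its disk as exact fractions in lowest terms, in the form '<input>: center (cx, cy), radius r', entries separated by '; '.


Each x-disk chains the slot maps above it in d2; radii multiply.
input x3: applying the 2 nested substitutions gives center (1/2, -1/10), radius 1/40
input x2: applying the 2 nested substitutions gives center (3/5, -1/10), radius 1/30
input x1: applying the 1 nested substitution gives center (-1/2, 1/2), radius 1/5

x1: center (-1/2, 1/2), radius 1/5; x2: center (3/5, -1/10), radius 1/30; x3: center (1/2, -1/10), radius 1/40


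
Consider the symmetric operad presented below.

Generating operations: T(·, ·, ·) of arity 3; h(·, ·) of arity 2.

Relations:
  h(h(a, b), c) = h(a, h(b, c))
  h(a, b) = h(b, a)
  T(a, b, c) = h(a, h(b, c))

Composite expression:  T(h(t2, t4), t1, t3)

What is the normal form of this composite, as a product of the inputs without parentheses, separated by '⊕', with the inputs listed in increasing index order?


Both nesting and order wash out for T; what remains is which t's occur.
h(t2, t4) spells out as t2 ⊕ t4
T(h(t2, t4), t1, t3) spells out as t2 ⊕ t4 ⊕ t1 ⊕ t3
putting the inputs in ascending order: t1 ⊕ t2 ⊕ t3 ⊕ t4

t1 ⊕ t2 ⊕ t3 ⊕ t4


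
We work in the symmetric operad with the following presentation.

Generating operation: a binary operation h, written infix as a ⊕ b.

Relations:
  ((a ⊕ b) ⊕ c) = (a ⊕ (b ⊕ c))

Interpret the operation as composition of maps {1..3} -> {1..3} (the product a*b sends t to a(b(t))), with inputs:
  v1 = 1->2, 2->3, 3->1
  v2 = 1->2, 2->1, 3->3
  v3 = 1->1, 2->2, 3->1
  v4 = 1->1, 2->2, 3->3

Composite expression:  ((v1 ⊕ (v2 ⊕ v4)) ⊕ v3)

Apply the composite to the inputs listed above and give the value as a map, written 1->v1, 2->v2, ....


1->3, 2->2, 3->3

(v2 ⊕ v4) = 1->2, 2->1, 3->3
(v1 ⊕ (v2 ⊕ v4)) = 1->3, 2->2, 3->1
((v1 ⊕ (v2 ⊕ v4)) ⊕ v3) = 1->3, 2->2, 3->3


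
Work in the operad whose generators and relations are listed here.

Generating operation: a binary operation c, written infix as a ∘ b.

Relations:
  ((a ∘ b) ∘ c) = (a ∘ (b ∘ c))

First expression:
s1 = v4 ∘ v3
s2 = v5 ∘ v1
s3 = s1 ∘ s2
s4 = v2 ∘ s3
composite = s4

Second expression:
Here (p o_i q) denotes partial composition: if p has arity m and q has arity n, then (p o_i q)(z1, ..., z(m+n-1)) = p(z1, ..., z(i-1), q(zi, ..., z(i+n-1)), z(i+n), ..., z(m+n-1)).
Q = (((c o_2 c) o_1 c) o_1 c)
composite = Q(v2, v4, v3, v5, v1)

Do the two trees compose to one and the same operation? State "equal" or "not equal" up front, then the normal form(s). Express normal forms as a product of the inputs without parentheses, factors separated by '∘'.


equal: each reduces to v2 ∘ v4 ∘ v3 ∘ v5 ∘ v1


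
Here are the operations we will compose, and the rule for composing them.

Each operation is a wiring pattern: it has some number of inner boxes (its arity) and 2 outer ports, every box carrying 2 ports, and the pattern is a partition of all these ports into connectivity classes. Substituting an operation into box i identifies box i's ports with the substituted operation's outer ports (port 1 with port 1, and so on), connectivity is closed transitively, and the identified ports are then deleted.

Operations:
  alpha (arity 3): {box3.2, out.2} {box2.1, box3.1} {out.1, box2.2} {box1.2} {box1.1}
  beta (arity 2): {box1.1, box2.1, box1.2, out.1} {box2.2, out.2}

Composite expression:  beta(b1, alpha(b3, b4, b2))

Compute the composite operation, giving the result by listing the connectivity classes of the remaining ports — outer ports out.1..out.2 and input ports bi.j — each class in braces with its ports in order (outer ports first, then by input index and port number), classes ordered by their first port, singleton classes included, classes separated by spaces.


{out.1, b1.1, b1.2, b4.2} {out.2, b2.2} {b2.1, b4.1} {b3.1} {b3.2}

Two ports join when wires chain via beta-identified ports.
alpha over (b3, b4, b2) gives {out.1, b4.2} {out.2, b2.2} {b2.1, b4.1} {b3.1} {b3.2}, out.j being that stage's outer ports
beta over (b1, b3, b4, b2) gives {out.1, b1.1, b1.2, b4.2} {out.2, b2.2} {b2.1, b4.1} {b3.1} {b3.2}, out.j being that stage's outer ports


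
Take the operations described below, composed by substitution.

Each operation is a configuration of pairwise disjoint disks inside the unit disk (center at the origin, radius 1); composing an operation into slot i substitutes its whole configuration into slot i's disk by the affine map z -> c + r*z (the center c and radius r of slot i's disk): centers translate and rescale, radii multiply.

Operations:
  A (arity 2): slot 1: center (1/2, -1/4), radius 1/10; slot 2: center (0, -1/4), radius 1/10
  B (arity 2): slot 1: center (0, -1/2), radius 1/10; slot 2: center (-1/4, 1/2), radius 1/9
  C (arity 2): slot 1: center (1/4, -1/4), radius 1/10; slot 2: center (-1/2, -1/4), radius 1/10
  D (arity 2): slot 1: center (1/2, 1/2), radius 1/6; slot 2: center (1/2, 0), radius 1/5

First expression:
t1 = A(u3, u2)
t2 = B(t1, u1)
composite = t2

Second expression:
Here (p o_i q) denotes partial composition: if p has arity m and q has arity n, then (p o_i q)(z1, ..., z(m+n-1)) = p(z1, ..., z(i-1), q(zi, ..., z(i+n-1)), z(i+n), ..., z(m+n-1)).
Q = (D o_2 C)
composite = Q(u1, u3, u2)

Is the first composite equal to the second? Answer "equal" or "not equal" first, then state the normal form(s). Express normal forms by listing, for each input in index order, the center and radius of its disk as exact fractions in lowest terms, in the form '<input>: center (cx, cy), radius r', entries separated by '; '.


not equal; first: u1: center (-1/4, 1/2), radius 1/9; u2: center (0, -21/40), radius 1/100; u3: center (1/20, -21/40), radius 1/100; second: u1: center (1/2, 1/2), radius 1/6; u2: center (2/5, -1/20), radius 1/50; u3: center (11/20, -1/20), radius 1/50
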